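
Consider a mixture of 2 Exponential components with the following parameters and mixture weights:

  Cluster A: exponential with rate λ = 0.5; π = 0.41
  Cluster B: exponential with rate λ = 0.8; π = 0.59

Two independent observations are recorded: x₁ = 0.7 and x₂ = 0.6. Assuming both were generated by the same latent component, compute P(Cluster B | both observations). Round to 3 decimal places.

By Bayes' theorem, P(k | x) = w_k f_k(x) / Σ_j w_j f_j(x).
Since both observations come from the same component, the likelihood for component k is f_k(x₁)·f_k(x₂).
  p_A = [0.352344] × [0.370409] = 0.130511
  p_B = [0.456967] × [0.495027] = 0.226211
Unnormalised posteriors:
  w_A·p_A = 0.41 × 0.130511 = 0.0535097
  w_B·p_B = 0.59 × 0.226211 = 0.133464
Denominator: 0.0535097 + 0.133464 = 0.186974
P(Cluster B | data) ≈ 0.714

0.714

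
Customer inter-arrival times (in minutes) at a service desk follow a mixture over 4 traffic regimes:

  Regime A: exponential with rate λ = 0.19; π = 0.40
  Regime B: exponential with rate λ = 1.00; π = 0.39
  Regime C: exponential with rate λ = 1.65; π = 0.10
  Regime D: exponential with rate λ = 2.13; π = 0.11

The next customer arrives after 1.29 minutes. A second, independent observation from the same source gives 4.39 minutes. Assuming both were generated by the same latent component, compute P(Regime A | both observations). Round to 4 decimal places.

Apply Bayes' rule: the posterior for each component is proportional to its prior times its likelihood at x.
Since both observations come from the same component, the likelihood for component k is f_k(x₁)·f_k(x₂).
  L_A = [0.19·e^(−0.19·1.29) = 0.19·e^(−0.2451) = 0.148699] × [0.0825104] = 0.0122692
  L_B = [1.00·e^(−1.00·1.29) = 1.00·e^(−1.2900) = 0.275271] × [0.0124007] = 0.00341356
  L_C = [1.65·e^(−1.65·1.29) = 1.65·e^(−2.1285) = 0.196376] × [0.00117943] = 0.000231611
  L_D = [2.13·e^(−2.13·1.29) = 2.13·e^(−2.7477) = 0.13648] × [0.000185107] = 2.52633e-05
Multiply by the mixture weights:
  P(Z=A)·L_A = 0.40 × 0.0122692 = 0.00490768
  P(Z=B)·L_B = 0.39 × 0.00341356 = 0.00133129
  P(Z=C)·L_C = 0.10 × 0.000231611 = 2.31611e-05
  P(Z=D)·L_D = 0.11 × 2.52633e-05 = 2.77897e-06
Normaliser: 0.00490768 + 0.00133129 + 2.31611e-05 + 2.77897e-06 = 0.00626491
P(Regime A | x₁, x₂) ≈ 0.7834

0.7834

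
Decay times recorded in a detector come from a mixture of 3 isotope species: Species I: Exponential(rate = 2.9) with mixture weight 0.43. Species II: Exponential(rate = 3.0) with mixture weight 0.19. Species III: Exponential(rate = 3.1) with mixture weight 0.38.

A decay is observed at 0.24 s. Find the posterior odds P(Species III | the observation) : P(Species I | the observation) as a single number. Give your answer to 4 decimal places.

0.9004

Posterior odds = (π_i f_i(x)) / (π_j f_j(x)); the normalising sum cancels.
Evaluate each component's likelihood at the observed value:
  p_I = 2.9·e^(−2.9·0.24) = 2.9·e^(−0.6960) = 1.44587
  p_II = 3.0·e^(−3.0·0.24) = 3.0·e^(−0.7200) = 1.46026
  p_III = 3.1·e^(−3.1·0.24) = 3.1·e^(−0.7440) = 1.47315
Posterior odds = (π_III·p_III) / (π_I·p_I) = (0.38·1.47315) / (0.43·1.44587) = 0.559797 / 0.621724 ≈ 0.9004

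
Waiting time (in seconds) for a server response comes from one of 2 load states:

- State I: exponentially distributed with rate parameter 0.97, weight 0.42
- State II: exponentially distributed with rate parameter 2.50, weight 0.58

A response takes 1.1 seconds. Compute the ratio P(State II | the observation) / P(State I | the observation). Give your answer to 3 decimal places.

Posterior odds = (w_i f_i(x)) / (w_j f_j(x)); the normalising sum cancels.
Exponential densities:
  f_I = 0.333718
  f_II = 0.15982
Posterior odds = (w_II·f_II) / (w_I·f_I) = (0.58·0.15982) / (0.42·0.333718) = 0.0926954 / 0.140162 ≈ 0.661

0.661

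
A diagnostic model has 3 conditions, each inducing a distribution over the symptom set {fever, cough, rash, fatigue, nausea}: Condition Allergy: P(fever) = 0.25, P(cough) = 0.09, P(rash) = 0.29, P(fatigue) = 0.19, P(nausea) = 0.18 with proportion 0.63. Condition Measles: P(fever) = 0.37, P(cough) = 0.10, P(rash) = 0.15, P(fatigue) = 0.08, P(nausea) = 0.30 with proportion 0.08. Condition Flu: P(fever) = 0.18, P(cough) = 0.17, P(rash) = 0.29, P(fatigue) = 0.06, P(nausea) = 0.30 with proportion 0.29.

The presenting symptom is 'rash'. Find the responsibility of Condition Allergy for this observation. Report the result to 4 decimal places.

By Bayes' theorem, P(k | x) = π_k f_k(x) / Σ_j π_j f_j(x).
Categorical probabilities:
  f_Allergy = 0.29
  f_Measles = 0.15
  f_Flu = 0.29
Multiply by the mixture weights:
  π_Allergy·f_Allergy = 0.63 × 0.29 = 0.1827
  π_Measles·f_Measles = 0.08 × 0.15 = 0.012
  π_Flu·f_Flu = 0.29 × 0.29 = 0.0841
Evidence: 0.1827 + 0.012 + 0.0841 = 0.2788
So the posterior for Condition Allergy is 0.1827 / 0.2788 ≈ 0.6553.

0.6553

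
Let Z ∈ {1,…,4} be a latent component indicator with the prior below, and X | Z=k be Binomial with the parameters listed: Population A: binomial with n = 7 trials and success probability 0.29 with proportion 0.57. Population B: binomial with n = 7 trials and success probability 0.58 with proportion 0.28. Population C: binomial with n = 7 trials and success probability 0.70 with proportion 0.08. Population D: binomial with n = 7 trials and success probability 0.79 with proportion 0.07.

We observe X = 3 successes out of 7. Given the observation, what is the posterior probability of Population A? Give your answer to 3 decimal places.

0.640

Posterior ∝ prior × likelihood, so P(k | x) ∝ π_k f_k(x); normalise over all components.
Component likelihoods at x = 3 successes out of 7:
  p_A = C(7,3)·0.29^3·0.71^4 = 35·0.024389·0.254117 = 0.216918
  p_B = C(7,3)·0.58^3·0.42^4 = 35·0.195112·0.031117 = 0.212495
  p_C = C(7,3)·0.70^3·0.30^4 = 35·0.343·0.0081 = 0.0972405
  p_D = C(7,3)·0.79^3·0.21^4 = 35·0.493039·0.00194481 = 0.0335604
Multiply by the mixture weights:
  π_A·p_A = 0.57 × 0.216918 = 0.123643
  π_B·p_B = 0.28 × 0.212495 = 0.0594987
  π_C·p_C = 0.08 × 0.0972405 = 0.00777924
  π_D·p_D = 0.07 × 0.0335604 = 0.00234922
Evidence: 0.123643 + 0.0594987 + 0.00777924 + 0.00234922 = 0.19327
P(Population A | x) = 0.123643 / 0.19327 ≈ 0.640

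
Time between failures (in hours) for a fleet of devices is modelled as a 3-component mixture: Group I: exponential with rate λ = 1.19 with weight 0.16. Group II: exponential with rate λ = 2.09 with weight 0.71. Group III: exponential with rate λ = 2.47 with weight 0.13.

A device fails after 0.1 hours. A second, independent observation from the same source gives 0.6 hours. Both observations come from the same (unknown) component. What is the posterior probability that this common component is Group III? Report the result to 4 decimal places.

0.1470

P(component k | x) = P(Z=k)·f_k(x) / marginal(x), where marginal(x) = Σ_j P(Z=j)·f_j(x).
Since both observations come from the same component, the likelihood for component k is f_k(x₁)·f_k(x₂).
  f_I = [1.19·e^(−1.19·0.1) = 1.19·e^(−0.1190) = 1.05649] × [0.582721] = 0.61564
  f_II = [2.09·e^(−2.09·0.1) = 2.09·e^(−0.2090) = 1.69582] × [0.596405] = 1.01139
  f_III = [2.47·e^(−2.47·0.1) = 2.47·e^(−0.2470) = 1.92942] × [0.561142] = 1.08268
Unnormalised posteriors:
  P(Z=I)·f_I = 0.16 × 0.61564 = 0.0985024
  P(Z=II)·f_II = 0.71 × 1.01139 = 0.718089
  P(Z=III)·f_III = 0.13 × 1.08268 = 0.140748
Evidence: 0.0985024 + 0.718089 + 0.140748 = 0.957339
So the posterior for Group III is 0.140748 / 0.957339 ≈ 0.1470.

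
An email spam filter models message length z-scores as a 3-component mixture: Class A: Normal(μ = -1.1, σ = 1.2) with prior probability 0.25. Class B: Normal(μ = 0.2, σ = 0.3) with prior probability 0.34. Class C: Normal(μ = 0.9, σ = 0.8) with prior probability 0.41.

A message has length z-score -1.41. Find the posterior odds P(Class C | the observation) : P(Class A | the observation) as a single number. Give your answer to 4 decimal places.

Since P(k|x) ∝ π_k f_k(x), the posterior odds are π_i f_i(x) / (π_j f_j(x)).
Evaluate each component's likelihood at the observed value:
  f_A = (1/(1.2·√(2π)))·exp(−(-1.41−-1.1)²/(2·1.2²)) = 0.332452·exp(-0.03337) = 0.321542
  f_B = (1/(0.3·√(2π)))·exp(−(-1.41−0.2)²/(2·0.3²)) = 1.329808·exp(-14.40056) = 7.4081e-07
  f_C = (1/(0.8·√(2π)))·exp(−(-1.41−0.9)²/(2·0.8²)) = 0.498678·exp(-4.16883) = 0.00771474
Posterior odds = (π_C·f_C) / (π_A·f_A) = (0.41·0.00771474) / (0.25·0.321542) = 0.00316304 / 0.0803854 ≈ 0.0393

0.0393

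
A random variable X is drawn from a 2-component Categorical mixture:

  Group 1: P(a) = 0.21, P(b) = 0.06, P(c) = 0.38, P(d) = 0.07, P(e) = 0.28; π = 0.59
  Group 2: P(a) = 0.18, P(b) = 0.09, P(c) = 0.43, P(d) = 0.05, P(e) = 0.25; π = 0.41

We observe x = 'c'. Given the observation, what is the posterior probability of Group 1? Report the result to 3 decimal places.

Posterior ∝ prior × likelihood, so P(k | x) ∝ π_k f_k(x); normalise over all components.
Evaluate each component's likelihood at the observed value:
  L_1 = P(c | comp) = 0.38
  L_2 = P(c | comp) = 0.43
Prior × likelihood for each component:
  π_1·L_1 = 0.59 × 0.38 = 0.2242
  π_2·L_2 = 0.41 × 0.43 = 0.1763
Marginal: 0.2242 + 0.1763 = 0.4005
Responsibility of Group 1: 0.2242 / 0.4005 ≈ 0.560

0.560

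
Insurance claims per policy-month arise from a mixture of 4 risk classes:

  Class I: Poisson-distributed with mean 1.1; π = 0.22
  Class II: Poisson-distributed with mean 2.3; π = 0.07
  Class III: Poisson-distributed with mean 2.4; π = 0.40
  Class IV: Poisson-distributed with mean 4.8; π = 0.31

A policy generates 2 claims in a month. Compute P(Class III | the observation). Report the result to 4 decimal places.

By Bayes' theorem, P(k | x) = π_k f_k(x) / Σ_j π_j f_j(x).
Poisson probabilities:
  L_I = 0.201387
  L_II = 0.265185
  L_III = 0.261268
  L_IV = 0.0948067
Weight by the priors:
  π_I·L_I = 0.22 × 0.201387 = 0.0443051
  π_II·L_II = 0.07 × 0.265185 = 0.0185629
  π_III·L_III = 0.40 × 0.261268 = 0.104507
  π_IV·L_IV = 0.31 × 0.0948067 = 0.0293901
Marginal: 0.0443051 + 0.0185629 + 0.104507 + 0.0293901 = 0.196765
P(Class III | 2 claims) ≈ 0.5311

0.5311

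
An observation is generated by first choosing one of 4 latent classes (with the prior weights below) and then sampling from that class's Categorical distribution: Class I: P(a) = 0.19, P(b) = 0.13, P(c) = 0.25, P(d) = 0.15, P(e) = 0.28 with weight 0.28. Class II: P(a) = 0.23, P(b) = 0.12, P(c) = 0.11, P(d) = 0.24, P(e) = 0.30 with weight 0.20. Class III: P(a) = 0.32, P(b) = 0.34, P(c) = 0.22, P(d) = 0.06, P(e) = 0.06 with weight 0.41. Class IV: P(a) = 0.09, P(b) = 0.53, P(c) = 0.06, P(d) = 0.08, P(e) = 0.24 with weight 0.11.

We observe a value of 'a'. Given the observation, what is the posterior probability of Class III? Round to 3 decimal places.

By Bayes' theorem, P(k | x) = P(Z=k) f_k(x) / Σ_j P(Z=j) f_j(x).
Categorical probabilities:
  L_I = 0.19
  L_II = 0.23
  L_III = 0.32
  L_IV = 0.09
Weight by the priors:
  P(Z=I)·L_I = 0.28 × 0.19 = 0.0532
  P(Z=II)·L_II = 0.20 × 0.23 = 0.046
  P(Z=III)·L_III = 0.41 × 0.32 = 0.1312
  P(Z=IV)·L_IV = 0.11 × 0.09 = 0.0099
Normaliser: 0.0532 + 0.046 + 0.1312 + 0.0099 = 0.2403
P(Class III | 'a') ≈ 0.546

0.546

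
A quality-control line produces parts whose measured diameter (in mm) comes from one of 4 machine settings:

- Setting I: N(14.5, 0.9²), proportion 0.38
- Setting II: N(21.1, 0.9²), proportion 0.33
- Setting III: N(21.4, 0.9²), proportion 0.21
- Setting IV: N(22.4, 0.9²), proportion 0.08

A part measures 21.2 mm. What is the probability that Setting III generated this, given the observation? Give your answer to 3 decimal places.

0.362

Posterior ∝ prior × likelihood, so P(k | x) ∝ π_k f_k(x); normalise over all components.
Evaluate each component's likelihood at the observed value:
  f_I = (1/(0.9·√(2π)))·exp(−(21.2−14.5)²/(2·0.9²)) = 0.443269·exp(-27.70988) = 4.09658e-13
  f_II = (1/(0.9·√(2π)))·exp(−(21.2−21.1)²/(2·0.9²)) = 0.443269·exp(-0.00617) = 0.440541
  f_III = (1/(0.9·√(2π)))·exp(−(21.2−21.4)²/(2·0.9²)) = 0.443269·exp(-0.02469) = 0.432458
  f_IV = (1/(0.9·√(2π)))·exp(−(21.2−22.4)²/(2·0.9²)) = 0.443269·exp(-0.88889) = 0.182233
Unnormalised posteriors:
  π_I·f_I = 0.38 × 4.09658e-13 = 1.5567e-13
  π_II·f_II = 0.33 × 0.440541 = 0.145379
  π_III·f_III = 0.21 × 0.432458 = 0.0908162
  π_IV·f_IV = 0.08 × 0.182233 = 0.0145787
Sum: 1.5567e-13 + 0.145379 + 0.0908162 + 0.0145787 = 0.250774
P(Setting III | data) = 0.0908162 / 0.250774 ≈ 0.362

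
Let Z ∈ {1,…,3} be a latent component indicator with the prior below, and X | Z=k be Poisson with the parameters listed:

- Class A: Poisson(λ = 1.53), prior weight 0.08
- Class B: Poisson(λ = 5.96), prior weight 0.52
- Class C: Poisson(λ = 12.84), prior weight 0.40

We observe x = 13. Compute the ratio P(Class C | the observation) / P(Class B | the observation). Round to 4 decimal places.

17.0316

Since P(k|x) ∝ π_k f_k(x), the posterior odds are π_i f_i(x) / (π_j f_j(x)).
Component likelihoods at x = 13:
  p_A = e^(−1.53)·1.53^13/13! = 8.75463e-09
  p_B = e^(−5.96)·5.96^13/13! = 0.00496051
  p_C = e^(−12.84)·12.84^13/13! = 0.109831
0.0439323 / 0.00257946 ≈ 17.0316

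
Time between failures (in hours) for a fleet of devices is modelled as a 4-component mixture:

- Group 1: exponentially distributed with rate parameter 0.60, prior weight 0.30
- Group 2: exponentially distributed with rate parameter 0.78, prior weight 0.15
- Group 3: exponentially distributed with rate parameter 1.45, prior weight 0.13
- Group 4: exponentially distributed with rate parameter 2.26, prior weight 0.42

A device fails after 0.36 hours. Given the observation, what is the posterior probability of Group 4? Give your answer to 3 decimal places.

The responsibility of component k is P(Z=k) f_k(x) divided by Σ_j P(Z=j) f_j(x).
Exponential densities:
  p_1 = 0.483441
  p_2 = 0.58904
  p_3 = 0.860332
  p_4 = 1.00177
Multiply by the mixture weights:
  P(Z=1)·p_1 = 0.30 × 0.483441 = 0.145032
  P(Z=2)·p_2 = 0.15 × 0.58904 = 0.088356
  P(Z=3)·p_3 = 0.13 × 0.860332 = 0.111843
  P(Z=4)·p_4 = 0.42 × 1.00177 = 0.420742
Sum: 0.145032 + 0.088356 + 0.111843 + 0.420742 = 0.765973
So the posterior for Group 4 is 0.420742 / 0.765973 ≈ 0.549.

0.549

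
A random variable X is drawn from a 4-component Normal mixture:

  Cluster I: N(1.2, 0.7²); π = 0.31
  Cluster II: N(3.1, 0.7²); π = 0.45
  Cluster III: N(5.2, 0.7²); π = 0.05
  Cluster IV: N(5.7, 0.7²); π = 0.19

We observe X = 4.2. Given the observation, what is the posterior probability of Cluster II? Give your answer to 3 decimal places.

0.779

By Bayes' theorem, P(k | x) = P(Z=k) f_k(x) / Σ_j P(Z=j) f_j(x).
Component likelihoods at x = 4.2:
  L_I = (1/(0.7·√(2π)))·exp(−(4.2−1.2)²/(2·0.7²)) = 0.569918·exp(-9.18367) = 5.8532e-05
  L_II = (1/(0.7·√(2π)))·exp(−(4.2−3.1)²/(2·0.7²)) = 0.569918·exp(-1.23469) = 0.165803
  L_III = (1/(0.7·√(2π)))·exp(−(4.2−5.2)²/(2·0.7²)) = 0.569918·exp(-1.02041) = 0.205426
  L_IV = (1/(0.7·√(2π)))·exp(−(4.2−5.7)²/(2·0.7²)) = 0.569918·exp(-2.29592) = 0.057373
Multiply by the mixture weights:
  P(Z=I)·L_I = 0.31 × 5.8532e-05 = 1.81449e-05
  P(Z=II)·L_II = 0.45 × 0.165803 = 0.0746112
  P(Z=III)·L_III = 0.05 × 0.205426 = 0.0102713
  P(Z=IV)·L_IV = 0.19 × 0.057373 = 0.0109009
Evidence: 1.81449e-05 + 0.0746112 + 0.0102713 + 0.0109009 = 0.0958014
So the posterior for Cluster II is 0.0746112 / 0.0958014 ≈ 0.779.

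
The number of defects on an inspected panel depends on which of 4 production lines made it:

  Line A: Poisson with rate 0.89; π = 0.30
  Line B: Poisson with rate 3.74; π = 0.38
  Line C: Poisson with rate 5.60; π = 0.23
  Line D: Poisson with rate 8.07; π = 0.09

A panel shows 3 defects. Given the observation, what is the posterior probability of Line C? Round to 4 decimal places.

0.2065

The responsibility of component k is P(Z=k) f_k(x) divided by Σ_j P(Z=j) f_j(x).
Poisson probabilities:
  L_A = 0.0482499
  L_B = 0.207111
  L_C = 0.108234
  L_D = 0.0273976
Prior × likelihood for each component:
  P(Z=A)·L_A = 0.30 × 0.0482499 = 0.014475
  P(Z=B)·L_B = 0.38 × 0.207111 = 0.078702
  P(Z=C)·L_C = 0.23 × 0.108234 = 0.0248938
  P(Z=D)·L_D = 0.09 × 0.0273976 = 0.00246579
Normaliser: 0.014475 + 0.078702 + 0.0248938 + 0.00246579 = 0.120537
P(Line C | data) = 0.0248938 / 0.120537 ≈ 0.2065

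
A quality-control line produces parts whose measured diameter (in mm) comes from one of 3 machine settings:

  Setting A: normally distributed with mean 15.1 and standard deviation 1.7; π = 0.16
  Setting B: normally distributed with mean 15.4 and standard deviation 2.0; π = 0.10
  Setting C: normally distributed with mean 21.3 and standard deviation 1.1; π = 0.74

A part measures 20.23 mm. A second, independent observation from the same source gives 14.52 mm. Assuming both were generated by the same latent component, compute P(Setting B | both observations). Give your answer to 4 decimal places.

0.6907

Posterior ∝ prior × likelihood, so P(k | x) ∝ w_k f_k(x); normalise over all components.
Since both observations come from the same component, the likelihood for component k is f_k(x₁)·f_k(x₂).
  f_A = [(1/(1.7·√(2π)))·exp(−(20.23−15.1)²/(2·1.7²)) = 0.234672·exp(-4.55310) = 0.00247216] × [0.221404] = 0.000547345
  f_B = [(1/(2.0·√(2π)))·exp(−(20.23−15.4)²/(2·2.0²)) = 0.199471·exp(-2.91611) = 0.0108001] × [0.181067] = 0.00195555
  f_C = [(1/(1.1·√(2π)))·exp(−(20.23−21.3)²/(2·1.1²)) = 0.362675·exp(-0.47310) = 0.225971] × [2.04176e-09] = 4.61378e-10
Weight by the priors:
  w_A·f_A = 0.16 × 0.000547345 = 8.75752e-05
  w_B·f_B = 0.10 × 0.00195555 = 0.000195555
  w_C·f_C = 0.74 × 4.61378e-10 = 3.4142e-10
Denominator: 8.75752e-05 + 0.000195555 + 3.4142e-10 = 0.000283131
P(Setting B | x) ≈ 0.6907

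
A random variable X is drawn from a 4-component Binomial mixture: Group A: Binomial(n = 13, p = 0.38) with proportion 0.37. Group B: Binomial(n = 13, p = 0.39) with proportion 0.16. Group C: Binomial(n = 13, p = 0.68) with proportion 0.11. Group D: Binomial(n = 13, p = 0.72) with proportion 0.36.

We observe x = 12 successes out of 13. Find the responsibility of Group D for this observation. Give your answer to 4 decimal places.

0.8492

Posterior ∝ prior × likelihood, so P(k | x) ∝ π_k f_k(x); normalise over all components.
Evaluate each component's likelihood at the observed value:
  p_A = 7.30698e-05
  p_B = 9.81858e-05
  p_C = 0.0406631
  p_D = 0.0706466
Weight by the priors:
  π_A·p_A = 0.37 × 7.30698e-05 = 2.70358e-05
  π_B·p_B = 0.16 × 9.81858e-05 = 1.57097e-05
  π_C·p_C = 0.11 × 0.0406631 = 0.00447294
  π_D·p_D = 0.36 × 0.0706466 = 0.0254328
Normaliser: 2.70358e-05 + 1.57097e-05 + 0.00447294 + 0.0254328 = 0.0299485
P(Group D | data) = 0.0254328 / 0.0299485 ≈ 0.8492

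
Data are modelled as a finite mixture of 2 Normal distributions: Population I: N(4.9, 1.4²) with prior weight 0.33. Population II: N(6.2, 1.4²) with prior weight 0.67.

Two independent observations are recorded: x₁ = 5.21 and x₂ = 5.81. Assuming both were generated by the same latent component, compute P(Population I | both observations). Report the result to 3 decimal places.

Apply Bayes' rule: the posterior for each component is proportional to its prior times its likelihood at x.
Since both observations come from the same component, the likelihood for component k is f_k(x₁)·f_k(x₂).
  p_I = [0.278058] × [0.230695] = 0.0641464
  p_II = [0.22192] × [0.274114] = 0.0608315
Multiply by the mixture weights:
  P(Z=I)·p_I = 0.33 × 0.0641464 = 0.0211683
  P(Z=II)·p_II = 0.67 × 0.0608315 = 0.0407571
Marginal: 0.0211683 + 0.0407571 = 0.0619254
So the posterior for Population I is 0.0211683 / 0.0619254 ≈ 0.342.

0.342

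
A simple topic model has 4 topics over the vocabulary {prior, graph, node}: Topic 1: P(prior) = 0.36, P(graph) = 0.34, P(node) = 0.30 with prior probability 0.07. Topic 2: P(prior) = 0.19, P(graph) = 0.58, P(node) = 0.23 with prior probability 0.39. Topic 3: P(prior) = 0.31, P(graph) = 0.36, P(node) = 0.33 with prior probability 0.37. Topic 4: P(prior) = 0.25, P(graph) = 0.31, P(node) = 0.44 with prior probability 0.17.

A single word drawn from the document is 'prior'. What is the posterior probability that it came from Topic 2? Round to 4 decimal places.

P(component k | x) = w_k·f_k(x) / marginal(x), where marginal(x) = Σ_j w_j·f_j(x).
Evaluate each component's likelihood at the observed value:
  p_1 = P(prior | comp) = 0.36
  p_2 = P(prior | comp) = 0.19
  p_3 = P(prior | comp) = 0.31
  p_4 = P(prior | comp) = 0.25
Unnormalised posteriors:
  w_1·p_1 = 0.07 × 0.36 = 0.0252
  w_2·p_2 = 0.39 × 0.19 = 0.0741
  w_3·p_3 = 0.37 × 0.31 = 0.1147
  w_4·p_4 = 0.17 × 0.25 = 0.0425
Sum: 0.0252 + 0.0741 + 0.1147 + 0.0425 = 0.2565
So the posterior for Topic 2 is 0.0741 / 0.2565 ≈ 0.2889.

0.2889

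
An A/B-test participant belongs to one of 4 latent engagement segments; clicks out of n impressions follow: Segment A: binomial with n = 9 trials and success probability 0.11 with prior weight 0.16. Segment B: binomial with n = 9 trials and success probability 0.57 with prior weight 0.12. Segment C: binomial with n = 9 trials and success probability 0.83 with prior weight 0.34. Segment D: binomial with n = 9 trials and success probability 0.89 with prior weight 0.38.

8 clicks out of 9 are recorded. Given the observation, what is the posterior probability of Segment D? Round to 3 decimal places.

P(component k | x) = w_k·f_k(x) / marginal(x), where marginal(x) = Σ_j w_j·f_j(x).
Component likelihoods at x = 8 clicks out of 9:
  f_A = C(9,8)·0.11^8·0.89^1 = 9·2.14359e-08·0.89 = 1.71701e-07
  f_B = C(9,8)·0.57^8·0.43^1 = 9·0.0111429·0.43 = 0.0431231
  f_C = C(9,8)·0.83^8·0.17^1 = 9·0.225229·0.17 = 0.344601
  f_D = C(9,8)·0.89^8·0.11^1 = 9·0.393659·0.11 = 0.389722
Weight by the priors:
  w_A·f_A = 0.16 × 1.71701e-07 = 2.74722e-08
  w_B·f_B = 0.12 × 0.0431231 = 0.00517477
  w_C·f_C = 0.34 × 0.344601 = 0.117164
  w_D·f_D = 0.38 × 0.389722 = 0.148094
Marginal: 2.74722e-08 + 0.00517477 + 0.117164 + 0.148094 = 0.270434
So the posterior for Segment D is 0.148094 / 0.270434 ≈ 0.548.

0.548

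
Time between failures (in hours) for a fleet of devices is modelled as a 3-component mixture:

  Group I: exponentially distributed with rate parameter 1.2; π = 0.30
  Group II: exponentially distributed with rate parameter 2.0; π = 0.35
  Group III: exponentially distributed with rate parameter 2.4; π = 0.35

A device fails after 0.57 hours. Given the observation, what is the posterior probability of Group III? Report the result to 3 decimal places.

Posterior ∝ prior × likelihood, so P(k | x) ∝ w_k f_k(x); normalise over all components.
Exponential densities:
  p_I = 0.605513
  p_II = 0.639638
  p_III = 0.611078
Multiply by the mixture weights:
  w_I·p_I = 0.30 × 0.605513 = 0.181654
  w_II·p_II = 0.35 × 0.639638 = 0.223873
  w_III·p_III = 0.35 × 0.611078 = 0.213877
Denominator: 0.181654 + 0.223873 + 0.213877 = 0.619405
So the posterior for Group III is 0.213877 / 0.619405 ≈ 0.345.

0.345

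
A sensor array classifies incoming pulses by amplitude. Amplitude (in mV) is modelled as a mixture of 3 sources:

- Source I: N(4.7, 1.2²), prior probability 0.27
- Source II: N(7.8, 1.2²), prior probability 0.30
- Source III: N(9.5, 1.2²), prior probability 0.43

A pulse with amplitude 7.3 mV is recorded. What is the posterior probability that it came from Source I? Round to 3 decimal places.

0.068

Posterior ∝ prior × likelihood, so P(k | x) ∝ π_k f_k(x); normalise over all components.
Evaluate each component's likelihood at the observed value:
  p_I = (1/(1.2·√(2π)))·exp(−(7.3−4.7)²/(2·1.2²)) = 0.332452·exp(-2.34722) = 0.0317939
  p_II = (1/(1.2·√(2π)))·exp(−(7.3−7.8)²/(2·1.2²)) = 0.332452·exp(-0.08681) = 0.30481
  p_III = (1/(1.2·√(2π)))·exp(−(7.3−9.5)²/(2·1.2²)) = 0.332452·exp(-1.68056) = 0.061926
Weight by the priors:
  π_I·p_I = 0.27 × 0.0317939 = 0.00858434
  π_II·p_II = 0.30 × 0.30481 = 0.0914431
  π_III·p_III = 0.43 × 0.061926 = 0.0266282
Denominator: 0.00858434 + 0.0914431 + 0.0266282 = 0.126656
P(Source I | x) = 0.00858434 / 0.126656 ≈ 0.068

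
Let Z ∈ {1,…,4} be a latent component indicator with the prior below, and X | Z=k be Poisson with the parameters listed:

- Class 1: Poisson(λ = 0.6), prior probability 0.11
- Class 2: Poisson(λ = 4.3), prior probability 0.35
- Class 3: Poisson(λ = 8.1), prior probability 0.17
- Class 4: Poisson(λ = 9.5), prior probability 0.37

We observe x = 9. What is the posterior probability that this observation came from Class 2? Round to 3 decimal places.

By Bayes' theorem, P(k | x) = π_k f_k(x) / Σ_j π_j f_j(x).
Evaluate each component's likelihood at the observed value:
  p_1 = e^(−0.6)·0.6^9/9! = 1.52413e-08
  p_2 = e^(−4.3)·4.3^9/9! = 0.0187926
  p_3 = e^(−8.1)·8.1^9/9! = 0.12555
  p_4 = e^(−9.5)·9.5^9/9! = 0.130003
Unnormalised posteriors:
  π_1·p_1 = 0.11 × 1.52413e-08 = 1.67654e-09
  π_2·p_2 = 0.35 × 0.0187926 = 0.00657741
  π_3·p_3 = 0.17 × 0.12555 = 0.0213435
  π_4·p_4 = 0.37 × 0.130003 = 0.0481009
Evidence: 1.67654e-09 + 0.00657741 + 0.0213435 + 0.0481009 = 0.0760219
So the posterior for Class 2 is 0.00657741 / 0.0760219 ≈ 0.087.

0.087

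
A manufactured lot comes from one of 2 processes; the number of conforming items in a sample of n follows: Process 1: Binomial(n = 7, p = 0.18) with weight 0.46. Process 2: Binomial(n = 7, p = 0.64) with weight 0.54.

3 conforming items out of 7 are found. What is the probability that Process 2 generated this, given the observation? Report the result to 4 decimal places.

The responsibility of component k is w_k f_k(x) divided by Σ_j w_j f_j(x).
Component likelihoods at x = 3 conforming items out of 7:
  L_1 = C(7,3)·0.18^3·0.82^4 = 35·0.005832·0.452122 = 0.0922871
  L_2 = C(7,3)·0.64^3·0.36^4 = 35·0.262144·0.0167962 = 0.154105
Multiply by the mixture weights:
  w_1·L_1 = 0.46 × 0.0922871 = 0.0424521
  w_2·L_2 = 0.54 × 0.154105 = 0.0832169
Normaliser: 0.0424521 + 0.0832169 = 0.125669
P(Process 2 | the observation) = 0.0832169 / 0.125669 ≈ 0.6622

0.6622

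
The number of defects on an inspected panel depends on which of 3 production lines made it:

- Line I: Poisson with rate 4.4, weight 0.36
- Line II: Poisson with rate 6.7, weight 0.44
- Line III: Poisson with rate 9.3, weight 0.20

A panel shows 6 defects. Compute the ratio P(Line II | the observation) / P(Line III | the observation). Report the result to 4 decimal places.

Only the two components matter; the odds are (w_i f_i(x)) / (w_j f_j(x)).
Evaluate each component's likelihood at the observed value:
  L_I = e^(−4.4)·4.4^6/6! = 0.123734
  L_II = e^(−6.7)·6.7^6/6! = 0.154648
  L_III = e^(−9.3)·9.3^6/6! = 0.0821536
Posterior odds = (w_II·L_II) / (w_III·L_III) = (0.44·0.154648) / (0.20·0.0821536) = 0.068045 / 0.0164307 ≈ 4.1413

4.1413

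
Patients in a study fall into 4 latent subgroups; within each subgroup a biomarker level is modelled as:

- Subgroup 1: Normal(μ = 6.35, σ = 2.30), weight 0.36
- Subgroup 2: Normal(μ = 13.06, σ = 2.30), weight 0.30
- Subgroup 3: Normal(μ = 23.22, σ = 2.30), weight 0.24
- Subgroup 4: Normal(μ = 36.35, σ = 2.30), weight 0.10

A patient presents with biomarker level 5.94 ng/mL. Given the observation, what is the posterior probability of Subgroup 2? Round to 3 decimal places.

0.007

By Bayes' theorem, P(k | x) = P(Z=k) f_k(x) / Σ_j P(Z=j) f_j(x).
Component likelihoods at x = 5.94 ng/mL:
  L_1 = 0.170719
  L_2 = 0.00143962
  L_3 = 9.59683e-14
  L_4 = 1.89986e-39
Multiply by the mixture weights:
  P(Z=1)·L_1 = 0.36 × 0.170719 = 0.0614589
  P(Z=2)·L_2 = 0.30 × 0.00143962 = 0.000431885
  P(Z=3)·L_3 = 0.24 × 9.59683e-14 = 2.30324e-14
  P(Z=4)·L_4 = 0.10 × 1.89986e-39 = 1.89986e-40
Marginal: 0.0614589 + 0.000431885 + 2.30324e-14 + 1.89986e-40 = 0.0618907
P(Subgroup 2 | x) = 0.000431885 / 0.0618907 ≈ 0.007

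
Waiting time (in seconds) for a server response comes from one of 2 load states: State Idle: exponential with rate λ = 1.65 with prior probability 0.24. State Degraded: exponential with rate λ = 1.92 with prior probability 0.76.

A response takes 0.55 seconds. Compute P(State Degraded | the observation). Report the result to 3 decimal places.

The responsibility of component k is w_k f_k(x) divided by Σ_j w_j f_j(x).
Evaluate each component's likelihood at the observed value:
  L_Idle = 1.65·e^(−1.65·0.55) = 1.65·e^(−0.9075) = 0.665827
  L_Degraded = 1.92·e^(−1.92·0.55) = 1.92·e^(−1.0560) = 0.667861
Weight by the priors:
  w_Idle·L_Idle = 0.24 × 0.665827 = 0.159799
  w_Degraded·L_Degraded = 0.76 × 0.667861 = 0.507575
Sum: 0.159799 + 0.507575 = 0.667373
P(State Degraded | data) = 0.507575 / 0.667373 ≈ 0.761

0.761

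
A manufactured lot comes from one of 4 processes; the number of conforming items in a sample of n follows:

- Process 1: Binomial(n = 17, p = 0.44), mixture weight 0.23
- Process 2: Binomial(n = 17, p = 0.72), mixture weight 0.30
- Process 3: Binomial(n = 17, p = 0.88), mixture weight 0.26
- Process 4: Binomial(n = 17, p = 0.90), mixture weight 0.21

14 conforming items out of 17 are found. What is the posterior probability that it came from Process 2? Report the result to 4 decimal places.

By Bayes' theorem, P(k | x) = P(Z=k) f_k(x) / Σ_j P(Z=j) f_j(x).
Binomial probabilities:
  p_1 = C(17,14)·0.44^14·0.56^3 = 680·1.01938e-05·0.175616 = 0.00121734
  p_2 = C(17,14)·0.72^14·0.28^3 = 680·0.0100613·0.021952 = 0.150189
  p_3 = C(17,14)·0.88^14·0.12^3 = 680·0.167016·0.001728 = 0.19625
  p_4 = C(17,14)·0.90^14·0.10^3 = 680·0.228768·0.001 = 0.155562
Prior × likelihood for each component:
  P(Z=1)·p_1 = 0.23 × 0.00121734 = 0.000279987
  P(Z=2)·p_2 = 0.30 × 0.150189 = 0.0450567
  P(Z=3)·p_3 = 0.26 × 0.19625 = 0.051025
  P(Z=4)·p_4 = 0.21 × 0.155562 = 0.0326681
Marginal: 0.000279987 + 0.0450567 + 0.051025 + 0.0326681 = 0.12903
P(Process 2 | data) = 0.0450567 / 0.12903 ≈ 0.3492

0.3492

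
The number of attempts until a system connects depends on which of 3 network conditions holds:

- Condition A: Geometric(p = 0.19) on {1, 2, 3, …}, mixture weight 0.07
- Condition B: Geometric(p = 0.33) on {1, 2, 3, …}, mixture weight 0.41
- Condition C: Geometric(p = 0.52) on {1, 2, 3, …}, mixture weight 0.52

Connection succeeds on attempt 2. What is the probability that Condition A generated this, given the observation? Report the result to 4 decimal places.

P(component k | x) = w_k·f_k(x) / marginal(x), where marginal(x) = Σ_j w_j·f_j(x).
Geometric probabilities:
  p_A = 0.19·(1−0.19)^1 = 0.19·0.81 = 0.1539
  p_B = 0.33·(1−0.33)^1 = 0.33·0.67 = 0.2211
  p_C = 0.52·(1−0.52)^1 = 0.52·0.48 = 0.2496
Prior × likelihood for each component:
  w_A·p_A = 0.07 × 0.1539 = 0.010773
  w_B·p_B = 0.41 × 0.2211 = 0.090651
  w_C·p_C = 0.52 × 0.2496 = 0.129792
Sum: 0.010773 + 0.090651 + 0.129792 = 0.231216
So the posterior for Condition A is 0.010773 / 0.231216 ≈ 0.0466.

0.0466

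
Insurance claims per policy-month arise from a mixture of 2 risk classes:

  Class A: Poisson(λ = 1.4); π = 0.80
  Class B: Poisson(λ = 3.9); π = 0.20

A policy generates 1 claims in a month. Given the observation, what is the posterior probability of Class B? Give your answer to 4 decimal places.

0.0541

P(component k | x) = w_k·f_k(x) / marginal(x), where marginal(x) = Σ_j w_j·f_j(x).
Evaluate each component's likelihood at the observed value:
  L_A = 0.345236
  L_B = 0.0789435
Unnormalised posteriors:
  w_A·L_A = 0.80 × 0.345236 = 0.276189
  w_B·L_B = 0.20 × 0.0789435 = 0.0157887
Normaliser: 0.276189 + 0.0157887 = 0.291977
Responsibility of Class B: 0.0157887 / 0.291977 ≈ 0.0541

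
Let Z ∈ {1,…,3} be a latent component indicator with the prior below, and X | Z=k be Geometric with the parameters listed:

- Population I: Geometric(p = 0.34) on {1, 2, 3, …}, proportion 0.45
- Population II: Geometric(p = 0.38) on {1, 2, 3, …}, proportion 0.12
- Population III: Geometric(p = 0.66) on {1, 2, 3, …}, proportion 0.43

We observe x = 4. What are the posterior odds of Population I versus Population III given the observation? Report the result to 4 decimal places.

3.9434

Posterior odds = (P(Z=i) f_i(x)) / (P(Z=j) f_j(x)); the normalising sum cancels.
Component likelihoods at x = 4:
  f_I = 0.0977486
  f_II = 0.0905646
  f_III = 0.0259406
0.0439869 / 0.0111545 ≈ 3.9434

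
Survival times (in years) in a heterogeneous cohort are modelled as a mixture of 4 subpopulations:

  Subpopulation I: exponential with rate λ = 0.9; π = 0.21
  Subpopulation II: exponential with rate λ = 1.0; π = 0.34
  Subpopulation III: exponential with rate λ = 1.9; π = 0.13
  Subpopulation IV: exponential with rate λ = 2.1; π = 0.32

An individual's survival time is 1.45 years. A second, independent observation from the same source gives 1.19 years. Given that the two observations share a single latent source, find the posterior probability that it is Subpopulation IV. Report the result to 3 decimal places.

0.113

The responsibility of component k is π_k f_k(x) divided by Σ_j π_j f_j(x).
Since both observations come from the same component, the likelihood for component k is f_k(x₁)·f_k(x₂).
  f_I = [0.244055] × [0.308399] = 0.0752664
  f_II = [0.23457] × [0.304221] = 0.0713613
  f_III = [0.120857] × [0.198068] = 0.0239379
  f_IV = [0.0999523] × [0.172551] = 0.0172469
Weight by the priors:
  π_I·f_I = 0.21 × 0.0752664 = 0.015806
  π_II·f_II = 0.34 × 0.0713613 = 0.0242628
  π_III·f_III = 0.13 × 0.0239379 = 0.00311193
  π_IV·f_IV = 0.32 × 0.0172469 = 0.00551899
Normaliser: 0.015806 + 0.0242628 + 0.00311193 + 0.00551899 = 0.0486997
So the posterior for Subpopulation IV is 0.00551899 / 0.0486997 ≈ 0.113.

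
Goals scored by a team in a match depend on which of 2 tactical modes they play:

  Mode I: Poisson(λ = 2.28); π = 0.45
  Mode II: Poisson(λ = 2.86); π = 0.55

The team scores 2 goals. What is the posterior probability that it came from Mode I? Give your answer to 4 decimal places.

0.4815

The responsibility of component k is P(Z=k) f_k(x) divided by Σ_j P(Z=j) f_j(x).
Poisson probabilities:
  f_I = 0.265857
  f_II = 0.234218
Weight by the priors:
  P(Z=I)·f_I = 0.45 × 0.265857 = 0.119636
  P(Z=II)·f_II = 0.55 × 0.234218 = 0.12882
Sum: 0.119636 + 0.12882 = 0.248455
Responsibility of Mode I: 0.119636 / 0.248455 ≈ 0.4815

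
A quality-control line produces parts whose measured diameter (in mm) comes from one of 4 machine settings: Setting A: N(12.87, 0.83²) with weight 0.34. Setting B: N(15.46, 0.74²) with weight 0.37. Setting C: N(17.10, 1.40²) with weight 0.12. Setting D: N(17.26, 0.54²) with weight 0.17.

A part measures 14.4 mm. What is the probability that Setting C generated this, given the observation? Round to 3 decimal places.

0.050

Apply Bayes' rule: the posterior for each component is proportional to its prior times its likelihood at x.
Evaluate each component's likelihood at the observed value:
  f_A = (1/(0.83·√(2π)))·exp(−(14.4−12.87)²/(2·0.83²)) = 0.480653·exp(-1.69901) = 0.0878942
  f_B = (1/(0.74·√(2π)))·exp(−(14.4−15.46)²/(2·0.74²)) = 0.539111·exp(-1.02593) = 0.193251
  f_C = (1/(1.40·√(2π)))·exp(−(14.4−17.10)²/(2·1.40²)) = 0.284959·exp(-1.85969) = 0.0443739
  f_D = (1/(0.54·√(2π)))·exp(−(14.4−17.26)²/(2·0.54²)) = 0.738782·exp(-14.02538) = 5.98925e-07
Multiply by the mixture weights:
  π_A·f_A = 0.34 × 0.0878942 = 0.029884
  π_B·f_B = 0.37 × 0.193251 = 0.0715029
  π_C·f_C = 0.12 × 0.0443739 = 0.00532486
  π_D·f_D = 0.17 × 5.98925e-07 = 1.01817e-07
Evidence: 0.029884 + 0.0715029 + 0.00532486 + 1.01817e-07 = 0.106712
Responsibility of Setting C: 0.00532486 / 0.106712 ≈ 0.050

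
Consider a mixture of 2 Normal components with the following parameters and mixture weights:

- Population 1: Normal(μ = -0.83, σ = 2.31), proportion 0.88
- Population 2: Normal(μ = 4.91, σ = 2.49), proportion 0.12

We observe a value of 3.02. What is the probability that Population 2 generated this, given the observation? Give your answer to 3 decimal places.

0.276

The responsibility of component k is π_k f_k(x) divided by Σ_j π_j f_j(x).
Normal densities:
  p_1 = 0.0430637
  p_2 = 0.120117
Multiply by the mixture weights:
  π_1·p_1 = 0.88 × 0.0430637 = 0.0378961
  π_2·p_2 = 0.12 × 0.120117 = 0.014414
Denominator: 0.0378961 + 0.014414 = 0.0523101
P(Population 2 | 3.02) ≈ 0.276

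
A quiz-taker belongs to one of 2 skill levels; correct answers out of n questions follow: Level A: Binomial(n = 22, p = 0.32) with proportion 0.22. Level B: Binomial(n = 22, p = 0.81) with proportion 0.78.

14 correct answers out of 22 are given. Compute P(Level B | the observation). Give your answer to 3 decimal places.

0.983

P(component k | x) = P(Z=k)·f_k(x) / marginal(x), where marginal(x) = Σ_j P(Z=j)·f_j(x).
Binomial probabilities:
  f_A = 0.00172587
  f_B = 0.0284221
Weight by the priors:
  P(Z=A)·f_A = 0.22 × 0.00172587 = 0.000379692
  P(Z=B)·f_B = 0.78 × 0.0284221 = 0.0221693
Evidence: 0.000379692 + 0.0221693 = 0.022549
P(Level B | 14 correct answers out of 22) = 0.0221693 / 0.022549 ≈ 0.983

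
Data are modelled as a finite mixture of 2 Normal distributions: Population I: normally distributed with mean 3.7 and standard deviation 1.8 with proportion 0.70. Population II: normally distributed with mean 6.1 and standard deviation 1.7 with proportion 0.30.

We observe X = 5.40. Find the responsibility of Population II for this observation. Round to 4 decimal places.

0.3944

Apply Bayes' rule: the posterior for each component is proportional to its prior times its likelihood at x.
Evaluate each component's likelihood at the observed value:
  p_I = (1/(1.8·√(2π)))·exp(−(5.40−3.7)²/(2·1.8²)) = 0.221635·exp(-0.44599) = 0.141889
  p_II = (1/(1.7·√(2π)))·exp(−(5.40−6.1)²/(2·1.7²)) = 0.234672·exp(-0.08478) = 0.215598
Multiply by the mixture weights:
  π_I·p_I = 0.70 × 0.141889 = 0.099322
  π_II·p_II = 0.30 × 0.215598 = 0.0646793
Sum: 0.099322 + 0.0646793 = 0.164001
Responsibility of Population II: 0.0646793 / 0.164001 ≈ 0.3944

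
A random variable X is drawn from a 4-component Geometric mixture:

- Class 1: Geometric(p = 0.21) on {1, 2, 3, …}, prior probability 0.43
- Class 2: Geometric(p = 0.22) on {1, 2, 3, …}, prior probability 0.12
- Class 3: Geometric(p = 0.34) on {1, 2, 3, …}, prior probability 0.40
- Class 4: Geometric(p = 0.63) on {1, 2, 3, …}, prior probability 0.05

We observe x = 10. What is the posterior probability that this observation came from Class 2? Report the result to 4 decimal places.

0.1671

P(component k | x) = P(Z=k)·f_k(x) / marginal(x), where marginal(x) = Σ_j P(Z=j)·f_j(x).
Component likelihoods at x = 10:
  p_1 = 0.21·(1−0.21)^9 = 0.21·0.119852 = 0.0251688
  p_2 = 0.22·(1−0.22)^9 = 0.22·0.106869 = 0.0235112
  p_3 = 0.34·(1−0.34)^9 = 0.34·0.0237627 = 0.00807931
  p_4 = 0.63·(1−0.63)^9 = 0.63·0.000129962 = 8.18759e-05
Unnormalised posteriors:
  P(Z=1)·p_1 = 0.43 × 0.0251688 = 0.0108226
  P(Z=2)·p_2 = 0.12 × 0.0235112 = 0.00282134
  P(Z=3)·p_3 = 0.40 × 0.00807931 = 0.00323172
  P(Z=4)·p_4 = 0.05 × 8.18759e-05 = 4.09379e-06
Normaliser: 0.0108226 + 0.00282134 + 0.00323172 + 4.09379e-06 = 0.0168798
So the posterior for Class 2 is 0.00282134 / 0.0168798 ≈ 0.1671.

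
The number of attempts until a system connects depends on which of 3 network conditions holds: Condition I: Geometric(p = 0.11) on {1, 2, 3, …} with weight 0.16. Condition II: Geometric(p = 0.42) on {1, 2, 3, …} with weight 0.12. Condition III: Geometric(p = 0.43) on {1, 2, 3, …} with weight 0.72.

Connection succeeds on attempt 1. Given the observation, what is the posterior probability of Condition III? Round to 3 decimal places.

0.820

By Bayes' theorem, P(k | x) = π_k f_k(x) / Σ_j π_j f_j(x).
Component likelihoods at x = 1:
  f_I = 0.11
  f_II = 0.42
  f_III = 0.43
Unnormalised posteriors:
  π_I·f_I = 0.16 × 0.11 = 0.0176
  π_II·f_II = 0.12 × 0.42 = 0.0504
  π_III·f_III = 0.72 × 0.43 = 0.3096
Evidence: 0.0176 + 0.0504 + 0.3096 = 0.3776
P(Condition III | the observation) ≈ 0.820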